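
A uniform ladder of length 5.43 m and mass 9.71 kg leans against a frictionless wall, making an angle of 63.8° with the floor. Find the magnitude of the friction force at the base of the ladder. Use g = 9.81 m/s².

About the foot of the ladder:
Ladder weight 9.71×9.81 = 95.26 N acts at 2.715 m along the ladder; its horizontal arm is 2.715·cos63.8° = 1.199 m → τ = 114.2 N·m clockwise.
Wall normal N acts horizontally at the top; its moment arm is the height L sinθ = 5.43·sin63.8° = 4.872 m, counterclockwise.
Balancing moments: N × 4.872 = 114.2, giving N = 23.4 N.
ΣFx = 0: friction at the foot balances the wall's push, so f = N_wall = 23.4 N.

f ≈ 23.4 N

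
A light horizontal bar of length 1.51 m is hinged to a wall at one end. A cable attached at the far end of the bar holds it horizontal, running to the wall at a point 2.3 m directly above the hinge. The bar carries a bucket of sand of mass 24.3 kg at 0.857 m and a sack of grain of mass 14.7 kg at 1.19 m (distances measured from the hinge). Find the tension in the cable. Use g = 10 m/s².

T ≈ 304 N

About the hinge:
Bucket of sand: 24.3 × 10 = 243 N down at 0.857 m → arm 0.857 m, τ = 243 × 0.857 = 208.3 N·m clockwise.
Sack of grain: 14.7 × 10 = 147 N down at 1.19 m → arm 1.19 m, τ = 147 × 1.19 = 174.9 N·m clockwise.
Total clockwise load moment = 383.2 N·m.
The cable tension T acts at 1.51 m; only its component perpendicular to the bar, T sinθ, produces torque. sinθ = h/√(h²+d²) = 2.3/√(2.3²+1.51²) = 0.8359.
Setting net torque to zero: T × 1.51 × 0.8359 = 383.2 → T = 383.2 / 1.262 = 304 N.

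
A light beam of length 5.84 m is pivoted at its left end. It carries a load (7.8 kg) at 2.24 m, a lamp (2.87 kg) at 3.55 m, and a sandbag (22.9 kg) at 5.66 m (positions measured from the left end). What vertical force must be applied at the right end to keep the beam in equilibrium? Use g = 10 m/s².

About the left end:
Load: 7.8 × 10 = 78 N down at 2.24 m → arm 2.24 m, τ = 78 × 2.24 = 174.7 N·m clockwise.
Lamp: 2.87 × 10 = 28.7 N down at 3.55 m → arm 3.55 m, τ = 28.7 × 3.55 = 101.9 N·m clockwise.
Sandbag: 22.9 × 10 = 229 N down at 5.66 m → arm 5.66 m, τ = 229 × 5.66 = 1296 N·m clockwise.
Net moment of the loads = 1573 N·m clockwise.
The upward force F acts at the right end, arm 5.84 m, giving F × 5.84 counterclockwise.
For rotational equilibrium, F × 5.84 = 1573, so F = 1573 / 5.84 = 269 N.

F ≈ 269 N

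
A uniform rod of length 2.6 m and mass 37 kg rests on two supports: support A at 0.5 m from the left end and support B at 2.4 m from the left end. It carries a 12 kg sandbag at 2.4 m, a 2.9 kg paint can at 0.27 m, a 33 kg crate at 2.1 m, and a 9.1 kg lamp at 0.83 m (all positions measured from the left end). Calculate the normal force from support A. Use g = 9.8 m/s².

About support B:
Beam weight: 37 × 9.8 = 362.6 N down at 1.3 m → arm 1.1 m, τ = 362.6 × 1.1 = 398.9 N·m counterclockwise.
Sandbag: acts at the support B, moment arm 0 → no torque.
Paint can: 2.9 × 9.8 = 28.42 N down at 0.27 m → arm 2.13 m, τ = 28.42 × 2.13 = 60.53 N·m counterclockwise.
Crate: 33 × 9.8 = 323.4 N down at 2.1 m → arm 0.3 m, τ = 323.4 × 0.3 = 97.02 N·m counterclockwise.
Lamp: 9.1 × 9.8 = 89.18 N down at 0.83 m → arm 1.57 m, τ = 89.18 × 1.57 = 140 N·m counterclockwise.
Net load moment about support B = 696.4 N·m counterclockwise.
Reaction R at support A is upward at 0.5 m, arm 1.9 m → moment R × 1.9 clockwise.
Στ = 0 ⇒ R × 1.9 = 696.4 ⇒ R = 367 N.

R_A ≈ 367 N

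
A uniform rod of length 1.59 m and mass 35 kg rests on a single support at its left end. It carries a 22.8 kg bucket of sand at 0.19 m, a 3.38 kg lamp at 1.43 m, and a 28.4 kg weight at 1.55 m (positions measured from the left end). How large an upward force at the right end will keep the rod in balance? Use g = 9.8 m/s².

F ≈ 499 N

Taking torques about the left end:
Beam weight: 35 × 9.8 = 343 N down at 0.795 m → arm 0.795 m, τ = 343 × 0.795 = 272.7 N·m clockwise.
Bucket of sand: 22.8 × 9.8 = 223.4 N down at 0.19 m → arm 0.19 m, τ = 223.4 × 0.19 = 42.45 N·m clockwise.
Lamp: 3.38 × 9.8 = 33.12 N down at 1.43 m → arm 1.43 m, τ = 33.12 × 1.43 = 47.36 N·m clockwise.
Weight: 28.4 × 9.8 = 278.3 N down at 1.55 m → arm 1.55 m, τ = 278.3 × 1.55 = 431.4 N·m clockwise.
Net moment of the loads = 793.9 N·m clockwise.
The upward force F acts at the right end, arm 1.59 m, giving F × 1.59 counterclockwise.
For rotational equilibrium, F × 1.59 = 793.9, so F = 793.9 / 1.59 = 499 N.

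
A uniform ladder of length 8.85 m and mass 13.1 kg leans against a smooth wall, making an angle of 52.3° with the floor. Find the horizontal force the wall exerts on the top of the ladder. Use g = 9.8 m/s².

About the foot of the ladder:
Ladder weight 13.1×9.8 = 128.4 N acts at 4.425 m along the ladder; its horizontal arm is 4.425·cos52.3° = 2.706 m → τ = 347.5 N·m clockwise.
Wall normal N acts horizontally at the top; its moment arm is the height L sinθ = 8.85·sin52.3° = 7.002 m, counterclockwise.
For rotational equilibrium, N × 7.002 = 347.5, so N = 49.6 N.

N_wall ≈ 49.6 N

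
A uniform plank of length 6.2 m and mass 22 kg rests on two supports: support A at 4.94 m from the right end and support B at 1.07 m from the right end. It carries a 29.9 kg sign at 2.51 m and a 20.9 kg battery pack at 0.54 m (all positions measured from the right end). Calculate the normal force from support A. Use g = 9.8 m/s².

About support B:
Beam weight: 22 × 9.8 = 215.6 N down at 3.1 m → arm 2.03 m, τ = 215.6 × 2.03 = 437.7 N·m counterclockwise.
Sign: 29.9 × 9.8 = 293 N down at 2.51 m → arm 1.44 m, τ = 293 × 1.44 = 421.9 N·m counterclockwise.
Battery pack: 20.9 × 9.8 = 204.8 N down at 0.54 m → arm 0.53 m, τ = 204.8 × 0.53 = 108.5 N·m clockwise.
Net load moment about support B = 751.1 N·m counterclockwise.
Reaction R at support A is upward at 4.94 m, arm 3.87 m → moment R × 3.87 clockwise.
Balancing moments: R × 3.87 = 751.1, giving R = 194 N.

R_A ≈ 194 N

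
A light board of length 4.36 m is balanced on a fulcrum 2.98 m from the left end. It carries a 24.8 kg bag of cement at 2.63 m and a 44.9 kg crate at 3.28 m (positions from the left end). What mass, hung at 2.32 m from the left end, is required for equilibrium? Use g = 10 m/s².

m ≈ 7.26 kg

About the fulcrum (at 2.98 m from the left end):
Bag of cement: 24.8 × 10 = 248 N down at 2.63 m → arm 0.35 m, τ = 248 × 0.35 = 86.8 N·m counterclockwise.
Crate: 44.9 × 10 = 449 N down at 3.28 m → arm 0.3 m, τ = 449 × 0.3 = 134.7 N·m clockwise.
Net moment of known loads = 47.9 N·m clockwise.
An unknown mass m at 2.32 m has arm 0.66 m; its moment is m·g·0.66 counterclockwise.
Balancing moments: m × 10 × 0.66 = 47.9, giving m = 47.9 / (10 × 0.66) = 7.26 kg.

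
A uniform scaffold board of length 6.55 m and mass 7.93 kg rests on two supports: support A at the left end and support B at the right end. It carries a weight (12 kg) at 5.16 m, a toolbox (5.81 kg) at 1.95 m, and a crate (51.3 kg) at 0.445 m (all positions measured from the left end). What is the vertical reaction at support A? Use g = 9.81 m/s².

Choose support B as the axis so its reaction then has zero moment arm.
Beam weight: 7.93 × 9.81 = 77.79 N down at 3.275 m → arm 3.275 m, τ = 77.79 × 3.275 = 254.8 N·m counterclockwise.
Weight: 12 × 9.81 = 117.7 N down at 5.16 m → arm 1.39 m, τ = 117.7 × 1.39 = 163.6 N·m counterclockwise.
Toolbox: 5.81 × 9.81 = 57 N down at 1.95 m → arm 4.6 m, τ = 57 × 4.6 = 262.2 N·m counterclockwise.
Crate: 51.3 × 9.81 = 503.3 N down at 0.445 m → arm 6.105 m, τ = 503.3 × 6.105 = 3073 N·m counterclockwise.
Net load moment about support B = 3754 N·m counterclockwise.
Reaction R at support A is upward at 0 m, arm 6.55 m → moment R × 6.55 clockwise.
Setting net torque to zero: R × 6.55 = 3754 → R = 573 N.

R_A ≈ 573 N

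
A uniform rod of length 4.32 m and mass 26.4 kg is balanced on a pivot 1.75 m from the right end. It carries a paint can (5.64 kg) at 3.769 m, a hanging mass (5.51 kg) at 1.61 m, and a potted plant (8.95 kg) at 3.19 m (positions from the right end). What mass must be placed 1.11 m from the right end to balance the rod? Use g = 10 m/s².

Taking torques about the pivot (at 1.75 m from the right end):
Beam weight: 26.4 × 10 = 264 N down at 2.16 m → arm 0.41 m, τ = 264 × 0.41 = 108.2 N·m counterclockwise.
Paint can: 5.64 × 10 = 56.4 N down at 3.769 m → arm 2.019 m, τ = 56.4 × 2.019 = 113.9 N·m counterclockwise.
Hanging mass: 5.51 × 10 = 55.1 N down at 1.61 m → arm 0.14 m, τ = 55.1 × 0.14 = 7.714 N·m clockwise.
Potted plant: 8.95 × 10 = 89.5 N down at 3.19 m → arm 1.44 m, τ = 89.5 × 1.44 = 128.9 N·m counterclockwise.
Net moment of known loads = 343.3 N·m counterclockwise.
An unknown mass m at 1.11 m has arm 0.64 m; its moment is m·g·0.64 clockwise.
Balancing moments: m × 10 × 0.64 = 343.3, giving m = 343.3 / (10 × 0.64) = 53.6 kg.

m ≈ 53.6 kg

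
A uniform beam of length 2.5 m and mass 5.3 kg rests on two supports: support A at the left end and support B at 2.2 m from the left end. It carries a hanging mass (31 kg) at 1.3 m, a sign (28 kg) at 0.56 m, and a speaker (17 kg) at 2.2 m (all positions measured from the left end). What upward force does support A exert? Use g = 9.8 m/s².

R_A ≈ 351 N

Choose support B as the axis so its reaction then has zero moment arm.
Beam weight: 5.3 × 9.8 = 51.94 N down at 1.25 m → arm 0.95 m, τ = 51.94 × 0.95 = 49.34 N·m counterclockwise.
Hanging mass: 31 × 9.8 = 303.8 N down at 1.3 m → arm 0.9 m, τ = 303.8 × 0.9 = 273.4 N·m counterclockwise.
Sign: 28 × 9.8 = 274.4 N down at 0.56 m → arm 1.64 m, τ = 274.4 × 1.64 = 450 N·m counterclockwise.
Speaker: acts at the support B, moment arm 0 → no torque.
Net load moment about support B = 772.7 N·m counterclockwise.
Reaction R at support A is upward at 0 m, arm 2.2 m → moment R × 2.2 clockwise.
For rotational equilibrium, R × 2.2 = 772.7, so R = 351 N.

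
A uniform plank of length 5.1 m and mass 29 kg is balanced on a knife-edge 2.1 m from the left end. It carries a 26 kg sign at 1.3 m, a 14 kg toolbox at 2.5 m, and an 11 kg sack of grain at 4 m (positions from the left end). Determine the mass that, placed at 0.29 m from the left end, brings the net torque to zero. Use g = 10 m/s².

m ≈ 10.4 kg

Sum moments about the knife-edge (at 2.1 m from the left end) (the support reaction has zero arm there).
Beam weight: 29 × 10 = 290 N down at 2.55 m → arm 0.45 m, τ = 290 × 0.45 = 130.5 N·m clockwise.
Sign: 26 × 10 = 260 N down at 1.3 m → arm 0.8 m, τ = 260 × 0.8 = 208 N·m counterclockwise.
Toolbox: 14 × 10 = 140 N down at 2.5 m → arm 0.4 m, τ = 140 × 0.4 = 56 N·m clockwise.
Sack of grain: 11 × 10 = 110 N down at 4 m → arm 1.9 m, τ = 110 × 1.9 = 209 N·m clockwise.
Net moment of known loads = 187.5 N·m clockwise.
An unknown mass m at 0.29 m has arm 1.81 m; its moment is m·g·1.81 counterclockwise.
Στ = 0 ⇒ m × 10 × 1.81 = 187.5 ⇒ m = 187.5 / (10 × 1.81) = 10.4 kg.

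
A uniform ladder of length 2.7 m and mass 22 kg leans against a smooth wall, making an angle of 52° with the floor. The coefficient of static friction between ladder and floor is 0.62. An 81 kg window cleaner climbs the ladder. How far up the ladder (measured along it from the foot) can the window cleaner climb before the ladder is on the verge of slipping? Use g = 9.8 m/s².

d ≈ 2.36 m

Taking torques about the foot of the ladder:
Ladder weight 22×9.8 = 215.6 N acts at 1.35 m along the ladder; its horizontal arm is 1.35·cos52° = 0.8311 m → τ = 179.2 N·m clockwise.
Window cleaner weight 81×9.8 = 793.8 N at distance d → arm d·cos52° → τ = 793.8·d·0.6157 clockwise.
Wall normal N at the top has arm L sinθ = 2.128 m counterclockwise, so Στ = 0 gives N·2.128 = 179.2 + 488.7·d.
ΣFy = 0 ⇒ N_floor = 1009 N, so the maximum friction is μ_s·N_floor = 0.62×1009 = 625.6 N. ΣFx = 0 ⇒ N_wall = f, so at the slipping point N = 625.6 N.
Substituting: 625.6×2.128 = 179.2 + 488.7·d ⇒ d = (1331 − 179.2) / 488.7 = 2.36 m.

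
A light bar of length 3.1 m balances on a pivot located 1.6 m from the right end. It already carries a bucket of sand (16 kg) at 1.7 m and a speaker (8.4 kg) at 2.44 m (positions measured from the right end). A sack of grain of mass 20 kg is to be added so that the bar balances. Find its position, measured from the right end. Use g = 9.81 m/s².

x ≈ 1.17 m from the right end

Take moments about the pivot (at 1.6 m from the right end).
Bucket of sand: 16 × 9.81 = 157 N down at 1.7 m → arm 0.1 m, τ = 157 × 0.1 = 15.7 N·m counterclockwise.
Speaker: 8.4 × 9.81 = 82.4 N down at 2.44 m → arm 0.84 m, τ = 82.4 × 0.84 = 69.22 N·m counterclockwise.
Net moment of existing loads = 84.92 N·m counterclockwise.
The sack of grain weighs 20 × 9.81 = 196.2 N and must supply an equal clockwise moment, so its lever arm about the pivot is 84.92 / 196.2 = 0.433 m.
That puts it at 1.6 − 0.433 = 1.17 m from the right end.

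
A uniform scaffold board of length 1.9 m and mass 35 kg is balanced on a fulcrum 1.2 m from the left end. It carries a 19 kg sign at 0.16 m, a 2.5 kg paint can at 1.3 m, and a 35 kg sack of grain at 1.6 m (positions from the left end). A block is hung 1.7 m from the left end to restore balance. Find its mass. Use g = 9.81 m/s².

m ≈ 28.5 kg

Choose the fulcrum (at 1.2 m from the left end) as the axis so the support reaction has zero arm there.
Beam weight: 35 × 9.81 = 343.4 N down at 0.95 m → arm 0.25 m, τ = 343.4 × 0.25 = 85.85 N·m counterclockwise.
Sign: 19 × 9.81 = 186.4 N down at 0.16 m → arm 1.04 m, τ = 186.4 × 1.04 = 193.9 N·m counterclockwise.
Paint can: 2.5 × 9.81 = 24.53 N down at 1.3 m → arm 0.1 m, τ = 24.53 × 0.1 = 2.453 N·m clockwise.
Sack of grain: 35 × 9.81 = 343.4 N down at 1.6 m → arm 0.4 m, τ = 343.4 × 0.4 = 137.4 N·m clockwise.
Net moment of known loads = 139.9 N·m counterclockwise.
An unknown mass m at 1.7 m has arm 0.5 m; its moment is m·g·0.5 clockwise.
For rotational equilibrium, m × 9.81 × 0.5 = 139.9, so m = 139.9 / (9.81 × 0.5) = 28.5 kg.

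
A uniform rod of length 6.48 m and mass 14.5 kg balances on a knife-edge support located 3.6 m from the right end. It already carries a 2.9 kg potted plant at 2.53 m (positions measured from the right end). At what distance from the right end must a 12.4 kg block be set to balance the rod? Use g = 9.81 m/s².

x ≈ 4.27 m from the right end

Taking torques about the knife-edge support (at 3.6 m from the right end):
Beam weight: 14.5 × 9.81 = 142.2 N down at 3.24 m → arm 0.36 m, τ = 142.2 × 0.36 = 51.19 N·m clockwise.
Potted plant: 2.9 × 9.81 = 28.45 N down at 2.53 m → arm 1.07 m, τ = 28.45 × 1.07 = 30.44 N·m clockwise.
Net moment of existing loads = 81.63 N·m clockwise.
The block weighs 12.4 × 9.81 = 121.6 N and must supply an equal counterclockwise moment, so its lever arm about the knife-edge support is 81.63 / 121.6 = 0.671 m.
That puts it at 3.6 + 0.671 = 4.27 m from the right end.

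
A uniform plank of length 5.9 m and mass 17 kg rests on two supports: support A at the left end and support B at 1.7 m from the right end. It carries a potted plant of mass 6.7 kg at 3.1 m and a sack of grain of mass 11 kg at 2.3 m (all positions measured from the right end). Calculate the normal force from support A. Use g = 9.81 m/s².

Choose support B as the axis so its reaction then has zero moment arm.
Beam weight: 17 × 9.81 = 166.8 N down at 2.95 m → arm 1.25 m, τ = 166.8 × 1.25 = 208.5 N·m counterclockwise.
Potted plant: 6.7 × 9.81 = 65.73 N down at 3.1 m → arm 1.4 m, τ = 65.73 × 1.4 = 92.02 N·m counterclockwise.
Sack of grain: 11 × 9.81 = 107.9 N down at 2.3 m → arm 0.6 m, τ = 107.9 × 0.6 = 64.74 N·m counterclockwise.
Net load moment about support B = 365.3 N·m counterclockwise.
Reaction R at support A is upward at 5.9 m, arm 4.2 m → moment R × 4.2 clockwise.
Balancing moments: R × 4.2 = 365.3, giving R = 87 N.

R_A ≈ 87 N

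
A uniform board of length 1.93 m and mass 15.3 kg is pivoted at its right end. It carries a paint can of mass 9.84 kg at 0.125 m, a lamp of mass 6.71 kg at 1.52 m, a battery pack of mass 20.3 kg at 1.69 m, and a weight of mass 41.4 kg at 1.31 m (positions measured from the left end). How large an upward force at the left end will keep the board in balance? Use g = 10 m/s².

F ≈ 341 N

Taking torques about the right end:
Beam weight: 15.3 × 10 = 153 N down at 0.965 m → arm 0.965 m, τ = 153 × 0.965 = 147.6 N·m counterclockwise.
Paint can: 9.84 × 10 = 98.4 N down at 0.125 m → arm 1.805 m, τ = 98.4 × 1.805 = 177.6 N·m counterclockwise.
Lamp: 6.71 × 10 = 67.1 N down at 1.52 m → arm 0.41 m, τ = 67.1 × 0.41 = 27.51 N·m counterclockwise.
Battery pack: 20.3 × 10 = 203 N down at 1.69 m → arm 0.24 m, τ = 203 × 0.24 = 48.72 N·m counterclockwise.
Weight: 41.4 × 10 = 414 N down at 1.31 m → arm 0.62 m, τ = 414 × 0.62 = 256.7 N·m counterclockwise.
Net moment of the loads = 658.1 N·m counterclockwise.
The upward force F acts at the left end, arm 1.93 m, giving F × 1.93 clockwise.
Στ = 0 ⇒ F × 1.93 = 658.1 ⇒ F = 658.1 / 1.93 = 341 N.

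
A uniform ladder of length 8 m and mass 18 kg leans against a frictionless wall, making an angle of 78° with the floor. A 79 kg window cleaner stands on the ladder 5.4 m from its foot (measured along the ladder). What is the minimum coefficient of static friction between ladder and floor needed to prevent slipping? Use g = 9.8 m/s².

μ_min ≈ 0.137

About the foot of the ladder:
Ladder weight 18×9.8 = 176.4 N acts at 4 m along the ladder; its horizontal arm is 4·cos78° = 0.8316 m → τ = 146.7 N·m clockwise.
Window cleaner: 79×9.8 = 774.2 N at 5.4 m → arm 1.123 m → τ = 869.4 N·m clockwise.
Wall normal N acts horizontally at the top; its moment arm is the height L sinθ = 8·sin78° = 7.825 m, counterclockwise.
For rotational equilibrium, N × 7.825 = 1016, so N = 129.8 N.
ΣFx = 0 ⇒ f = N_wall = 129.8 N. ΣFy = 0 ⇒ N_floor = 950.6 N.
μ_min = f / N_floor = 129.8 / 950.6 = 0.137.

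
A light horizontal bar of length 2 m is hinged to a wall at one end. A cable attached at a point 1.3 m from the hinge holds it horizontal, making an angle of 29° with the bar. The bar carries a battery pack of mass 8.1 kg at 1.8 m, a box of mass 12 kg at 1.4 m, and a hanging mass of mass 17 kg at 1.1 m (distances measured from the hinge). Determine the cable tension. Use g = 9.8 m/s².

About the hinge:
Battery pack: 8.1 × 9.8 = 79.38 N down at 1.8 m → arm 1.8 m, τ = 79.38 × 1.8 = 142.9 N·m clockwise.
Box: 12 × 9.8 = 117.6 N down at 1.4 m → arm 1.4 m, τ = 117.6 × 1.4 = 164.6 N·m clockwise.
Hanging mass: 17 × 9.8 = 166.6 N down at 1.1 m → arm 1.1 m, τ = 166.6 × 1.1 = 183.3 N·m clockwise.
Total clockwise load moment = 490.8 N·m.
The cable tension T acts at 1.3 m; only its component perpendicular to the bar, T sinθ, produces torque. sin 29° = 0.4848.
Setting net torque to zero: T × 1.3 × 0.4848 = 490.8 → T = 490.8 / 0.6302 = 779 N.

T ≈ 779 N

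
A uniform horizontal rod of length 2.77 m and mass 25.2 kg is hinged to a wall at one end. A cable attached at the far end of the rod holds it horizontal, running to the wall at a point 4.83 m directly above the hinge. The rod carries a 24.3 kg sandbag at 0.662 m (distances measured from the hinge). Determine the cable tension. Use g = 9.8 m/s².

T ≈ 208 N

Take moments about the hinge.
Beam weight: 25.2 × 9.8 = 247 N down at 1.385 m → arm 1.385 m, τ = 247 × 1.385 = 342.1 N·m clockwise.
Sandbag: 24.3 × 9.8 = 238.1 N down at 0.662 m → arm 0.662 m, τ = 238.1 × 0.662 = 157.6 N·m clockwise.
Total clockwise load moment = 499.7 N·m.
The cable tension T acts at 2.77 m; only its component perpendicular to the rod, T sinθ, produces torque. sinθ = h/√(h²+d²) = 4.83/√(4.83²+2.77²) = 0.8675.
Balancing moments: T × 2.77 × 0.8675 = 499.7, giving T = 499.7 / 2.403 = 208 N.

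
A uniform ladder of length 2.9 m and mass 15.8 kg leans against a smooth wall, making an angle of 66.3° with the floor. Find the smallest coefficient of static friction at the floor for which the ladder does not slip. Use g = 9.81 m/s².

About the foot of the ladder:
Ladder weight 15.8×9.81 = 155 N acts at 1.45 m along the ladder; its horizontal arm is 1.45·cos66.3° = 0.5828 m → τ = 90.33 N·m clockwise.
Wall normal N acts horizontally at the top; its moment arm is the height L sinθ = 2.9·sin66.3° = 2.655 m, counterclockwise.
Balancing moments: N × 2.655 = 90.33, giving N = 34.02 N.
ΣFx = 0 ⇒ f = N_wall = 34.02 N. ΣFy = 0 ⇒ N_floor = 155 N.
μ_min = f / N_floor = 34.02 / 155 = 0.219.

μ_min ≈ 0.219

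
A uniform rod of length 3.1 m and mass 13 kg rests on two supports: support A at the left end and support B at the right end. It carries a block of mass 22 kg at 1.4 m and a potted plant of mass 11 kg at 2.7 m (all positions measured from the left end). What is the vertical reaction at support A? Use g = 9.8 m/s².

R_A ≈ 196 N

Taking torques about support B:
Beam weight: 13 × 9.8 = 127.4 N down at 1.55 m → arm 1.55 m, τ = 127.4 × 1.55 = 197.5 N·m counterclockwise.
Block: 22 × 9.8 = 215.6 N down at 1.4 m → arm 1.7 m, τ = 215.6 × 1.7 = 366.5 N·m counterclockwise.
Potted plant: 11 × 9.8 = 107.8 N down at 2.7 m → arm 0.4 m, τ = 107.8 × 0.4 = 43.12 N·m counterclockwise.
Net load moment about support B = 607.1 N·m counterclockwise.
Reaction R at support A is upward at 0 m, arm 3.1 m → moment R × 3.1 clockwise.
Στ = 0 ⇒ R × 3.1 = 607.1 ⇒ R = 196 N.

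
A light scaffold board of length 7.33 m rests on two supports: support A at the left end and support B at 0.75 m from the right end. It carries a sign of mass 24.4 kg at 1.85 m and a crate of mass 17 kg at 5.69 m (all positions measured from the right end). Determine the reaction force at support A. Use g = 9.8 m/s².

Choose support B as the axis so its reaction then has zero moment arm.
Sign: 24.4 × 9.8 = 239.1 N down at 1.85 m → arm 1.1 m, τ = 239.1 × 1.1 = 263 N·m counterclockwise.
Crate: 17 × 9.8 = 166.6 N down at 5.69 m → arm 4.94 m, τ = 166.6 × 4.94 = 823 N·m counterclockwise.
Net load moment about support B = 1086 N·m counterclockwise.
Reaction R at support A is upward at 7.33 m, arm 6.58 m → moment R × 6.58 clockwise.
Setting net torque to zero: R × 6.58 = 1086 → R = 165 N.

R_A ≈ 165 N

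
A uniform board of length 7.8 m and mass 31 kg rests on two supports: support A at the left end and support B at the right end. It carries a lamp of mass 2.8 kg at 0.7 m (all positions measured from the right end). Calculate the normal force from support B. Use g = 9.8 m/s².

R_B ≈ 177 N

Choose support A as the axis so its reaction then has zero moment arm.
Beam weight: 31 × 9.8 = 303.8 N down at 3.9 m → arm 3.9 m, τ = 303.8 × 3.9 = 1185 N·m clockwise.
Lamp: 2.8 × 9.8 = 27.44 N down at 0.7 m → arm 7.1 m, τ = 27.44 × 7.1 = 194.8 N·m clockwise.
Net load moment about support A = 1380 N·m clockwise.
Reaction R at support B is upward at 0 m, arm 7.8 m → moment R × 7.8 counterclockwise.
Στ = 0 ⇒ R × 7.8 = 1380 ⇒ R = 177 N.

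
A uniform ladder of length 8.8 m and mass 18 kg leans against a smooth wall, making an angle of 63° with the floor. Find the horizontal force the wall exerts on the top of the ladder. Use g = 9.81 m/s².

About the foot of the ladder:
Ladder weight 18×9.81 = 176.6 N acts at 4.4 m along the ladder; its horizontal arm is 4.4·cos63° = 1.998 m → τ = 352.8 N·m clockwise.
Wall normal N acts horizontally at the top; its moment arm is the height L sinθ = 8.8·sin63° = 7.841 m, counterclockwise.
Setting net torque to zero: N × 7.841 = 352.8 → N = 45 N.

N_wall ≈ 45 N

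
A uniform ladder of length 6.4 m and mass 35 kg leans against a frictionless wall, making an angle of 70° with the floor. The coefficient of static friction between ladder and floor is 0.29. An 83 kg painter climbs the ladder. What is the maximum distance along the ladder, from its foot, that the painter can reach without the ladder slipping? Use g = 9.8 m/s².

d ≈ 5.9 m

Taking torques about the foot of the ladder:
Ladder weight 35×9.8 = 343 N acts at 3.2 m along the ladder; its horizontal arm is 3.2·cos70° = 1.094 m → τ = 375.2 N·m clockwise.
Painter weight 83×9.8 = 813.4 N at distance d → arm d·cos70° → τ = 813.4·d·0.342 clockwise.
Wall normal N at the top has arm L sinθ = 6.014 m counterclockwise, so Στ = 0 gives N·6.014 = 375.2 + 278.2·d.
ΣFy = 0 ⇒ N_floor = 1156 N, so the maximum friction is μ_s·N_floor = 0.29×1156 = 335.2 N. ΣFx = 0 ⇒ N_wall = f, so at the slipping point N = 335.2 N.
Substituting: 335.2×6.014 = 375.2 + 278.2·d ⇒ d = (2016 − 375.2) / 278.2 = 5.9 m.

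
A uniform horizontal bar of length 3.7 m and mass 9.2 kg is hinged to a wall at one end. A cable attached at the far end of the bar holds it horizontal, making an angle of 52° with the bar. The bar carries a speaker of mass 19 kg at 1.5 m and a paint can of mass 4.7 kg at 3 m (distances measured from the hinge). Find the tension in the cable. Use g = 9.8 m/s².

T ≈ 200 N

Taking torques about the hinge:
Beam weight: 9.2 × 9.8 = 90.16 N down at 1.85 m → arm 1.85 m, τ = 90.16 × 1.85 = 166.8 N·m clockwise.
Speaker: 19 × 9.8 = 186.2 N down at 1.5 m → arm 1.5 m, τ = 186.2 × 1.5 = 279.3 N·m clockwise.
Paint can: 4.7 × 9.8 = 46.06 N down at 3 m → arm 3 m, τ = 46.06 × 3 = 138.2 N·m clockwise.
Total clockwise load moment = 584.3 N·m.
The cable tension T acts at 3.7 m; only its component perpendicular to the bar, T sinθ, produces torque. sin 52° = 0.788.
For rotational equilibrium, T × 3.7 × 0.788 = 584.3, so T = 584.3 / 2.916 = 200 N.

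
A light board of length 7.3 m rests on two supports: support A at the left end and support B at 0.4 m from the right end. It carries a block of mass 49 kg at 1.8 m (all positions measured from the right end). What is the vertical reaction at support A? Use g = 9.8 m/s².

About support B:
Block: 49 × 9.8 = 480.2 N down at 1.8 m → arm 1.4 m, τ = 480.2 × 1.4 = 672.3 N·m counterclockwise.
Net load moment about support B = 672.3 N·m counterclockwise.
Reaction R at support A is upward at 7.3 m, arm 6.9 m → moment R × 6.9 clockwise.
For rotational equilibrium, R × 6.9 = 672.3, so R = 97.4 N.

R_A ≈ 97.4 N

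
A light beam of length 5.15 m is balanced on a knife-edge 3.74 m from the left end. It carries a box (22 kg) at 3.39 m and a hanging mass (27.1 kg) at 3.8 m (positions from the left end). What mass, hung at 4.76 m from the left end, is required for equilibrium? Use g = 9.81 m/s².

Sum moments about the knife-edge (at 3.74 m from the left end) (the support reaction has zero arm there).
Box: 22 × 9.81 = 215.8 N down at 3.39 m → arm 0.35 m, τ = 215.8 × 0.35 = 75.53 N·m counterclockwise.
Hanging mass: 27.1 × 9.81 = 265.9 N down at 3.8 m → arm 0.06 m, τ = 265.9 × 0.06 = 15.95 N·m clockwise.
Net moment of known loads = 59.58 N·m counterclockwise.
An unknown mass m at 4.76 m has arm 1.02 m; its moment is m·g·1.02 clockwise.
Στ = 0 ⇒ m × 9.81 × 1.02 = 59.58 ⇒ m = 59.58 / (9.81 × 1.02) = 5.95 kg.

m ≈ 5.95 kg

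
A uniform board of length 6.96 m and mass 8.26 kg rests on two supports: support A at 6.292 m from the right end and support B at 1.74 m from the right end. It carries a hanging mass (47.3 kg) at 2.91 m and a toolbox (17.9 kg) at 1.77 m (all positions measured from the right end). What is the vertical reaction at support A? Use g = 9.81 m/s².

Taking torques about support B:
Beam weight: 8.26 × 9.81 = 81.03 N down at 3.48 m → arm 1.74 m, τ = 81.03 × 1.74 = 141 N·m counterclockwise.
Hanging mass: 47.3 × 9.81 = 464 N down at 2.91 m → arm 1.17 m, τ = 464 × 1.17 = 542.9 N·m counterclockwise.
Toolbox: 17.9 × 9.81 = 175.6 N down at 1.77 m → arm 0.03 m, τ = 175.6 × 0.03 = 5.268 N·m counterclockwise.
Net load moment about support B = 689.2 N·m counterclockwise.
Reaction R at support A is upward at 6.292 m, arm 4.552 m → moment R × 4.552 clockwise.
Balancing moments: R × 4.552 = 689.2, giving R = 151 N.

R_A ≈ 151 N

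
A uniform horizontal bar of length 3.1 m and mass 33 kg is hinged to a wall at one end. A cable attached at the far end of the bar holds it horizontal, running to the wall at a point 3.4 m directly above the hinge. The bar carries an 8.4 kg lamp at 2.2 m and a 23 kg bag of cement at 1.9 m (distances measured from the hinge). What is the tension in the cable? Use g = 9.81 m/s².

T ≈ 485 N

Sum moments about the hinge (the unknown hinge reaction has zero arm there).
Beam weight: 33 × 9.81 = 323.7 N down at 1.55 m → arm 1.55 m, τ = 323.7 × 1.55 = 501.7 N·m clockwise.
Lamp: 8.4 × 9.81 = 82.4 N down at 2.2 m → arm 2.2 m, τ = 82.4 × 2.2 = 181.3 N·m clockwise.
Bag of cement: 23 × 9.81 = 225.6 N down at 1.9 m → arm 1.9 m, τ = 225.6 × 1.9 = 428.6 N·m clockwise.
Total clockwise load moment = 1112 N·m.
The cable tension T acts at 3.1 m; only its component perpendicular to the bar, T sinθ, produces torque. sinθ = h/√(h²+d²) = 3.4/√(3.4²+3.1²) = 0.739.
For rotational equilibrium, T × 3.1 × 0.739 = 1112, so T = 1112 / 2.291 = 485 N.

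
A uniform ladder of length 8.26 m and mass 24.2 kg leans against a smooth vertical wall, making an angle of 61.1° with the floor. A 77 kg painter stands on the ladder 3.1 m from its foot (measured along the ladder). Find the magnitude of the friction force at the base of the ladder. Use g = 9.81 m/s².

Sum moments about the foot of the ladder (the floor normal and friction both act there and drop out).
Ladder weight 24.2×9.81 = 237.4 N acts at 4.13 m along the ladder; its horizontal arm is 4.13·cos61.1° = 1.996 m → τ = 473.9 N·m clockwise.
Painter: 77×9.81 = 755.4 N at 3.1 m → arm 1.498 m → τ = 1132 N·m clockwise.
Wall normal N acts horizontally at the top; its moment arm is the height L sinθ = 8.26·sin61.1° = 7.231 m, counterclockwise.
For rotational equilibrium, N × 7.231 = 1606, so N = 222 N.
ΣFx = 0: friction at the foot balances the wall's push, so f = N_wall = 222 N.

f ≈ 222 N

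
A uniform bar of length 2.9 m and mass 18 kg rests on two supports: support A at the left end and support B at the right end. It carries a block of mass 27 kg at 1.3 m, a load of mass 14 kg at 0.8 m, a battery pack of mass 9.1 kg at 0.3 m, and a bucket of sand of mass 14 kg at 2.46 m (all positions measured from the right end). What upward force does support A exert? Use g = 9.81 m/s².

Taking torques about support B:
Beam weight: 18 × 9.81 = 176.6 N down at 1.45 m → arm 1.45 m, τ = 176.6 × 1.45 = 256.1 N·m counterclockwise.
Block: 27 × 9.81 = 264.9 N down at 1.3 m → arm 1.3 m, τ = 264.9 × 1.3 = 344.4 N·m counterclockwise.
Load: 14 × 9.81 = 137.3 N down at 0.8 m → arm 0.8 m, τ = 137.3 × 0.8 = 109.8 N·m counterclockwise.
Battery pack: 9.1 × 9.81 = 89.27 N down at 0.3 m → arm 0.3 m, τ = 89.27 × 0.3 = 26.78 N·m counterclockwise.
Bucket of sand: 14 × 9.81 = 137.3 N down at 2.46 m → arm 2.46 m, τ = 137.3 × 2.46 = 337.8 N·m counterclockwise.
Net load moment about support B = 1075 N·m counterclockwise.
Reaction R at support A is upward at 2.9 m, arm 2.9 m → moment R × 2.9 clockwise.
Στ = 0 ⇒ R × 2.9 = 1075 ⇒ R = 371 N.

R_A ≈ 371 N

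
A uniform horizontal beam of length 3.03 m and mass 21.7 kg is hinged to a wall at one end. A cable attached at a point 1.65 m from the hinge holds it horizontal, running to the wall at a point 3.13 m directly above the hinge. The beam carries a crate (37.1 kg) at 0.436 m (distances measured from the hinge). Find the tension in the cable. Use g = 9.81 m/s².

Take moments about the hinge.
Beam weight: 21.7 × 9.81 = 212.9 N down at 1.515 m → arm 1.515 m, τ = 212.9 × 1.515 = 322.5 N·m clockwise.
Crate: 37.1 × 9.81 = 364 N down at 0.436 m → arm 0.436 m, τ = 364 × 0.436 = 158.7 N·m clockwise.
Total clockwise load moment = 481.2 N·m.
The cable tension T acts at 1.65 m; only its component perpendicular to the beam, T sinθ, produces torque. sinθ = h/√(h²+d²) = 3.13/√(3.13²+1.65²) = 0.8846.
Balancing moments: T × 1.65 × 0.8846 = 481.2, giving T = 481.2 / 1.46 = 330 N.

T ≈ 330 N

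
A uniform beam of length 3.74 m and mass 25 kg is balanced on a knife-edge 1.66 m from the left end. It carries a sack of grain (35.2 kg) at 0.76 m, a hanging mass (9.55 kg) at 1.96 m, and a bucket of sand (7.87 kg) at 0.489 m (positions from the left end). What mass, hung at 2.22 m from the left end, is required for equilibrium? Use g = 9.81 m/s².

m ≈ 58.5 kg

Taking torques about the knife-edge (at 1.66 m from the left end):
Beam weight: 25 × 9.81 = 245.2 N down at 1.87 m → arm 0.21 m, τ = 245.2 × 0.21 = 51.49 N·m clockwise.
Sack of grain: 35.2 × 9.81 = 345.3 N down at 0.76 m → arm 0.9 m, τ = 345.3 × 0.9 = 310.8 N·m counterclockwise.
Hanging mass: 9.55 × 9.81 = 93.69 N down at 1.96 m → arm 0.3 m, τ = 93.69 × 0.3 = 28.11 N·m clockwise.
Bucket of sand: 7.87 × 9.81 = 77.2 N down at 0.489 m → arm 1.171 m, τ = 77.2 × 1.171 = 90.4 N·m counterclockwise.
Net moment of known loads = 321.6 N·m counterclockwise.
An unknown mass m at 2.22 m has arm 0.56 m; its moment is m·g·0.56 clockwise.
For rotational equilibrium, m × 9.81 × 0.56 = 321.6, so m = 321.6 / (9.81 × 0.56) = 58.5 kg.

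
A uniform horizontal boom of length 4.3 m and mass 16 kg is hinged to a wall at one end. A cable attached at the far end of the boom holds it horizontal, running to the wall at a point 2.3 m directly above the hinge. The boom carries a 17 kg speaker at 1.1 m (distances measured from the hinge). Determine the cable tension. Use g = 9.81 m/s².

T ≈ 257 N

About the hinge:
Beam weight: 16 × 9.81 = 157 N down at 2.15 m → arm 2.15 m, τ = 157 × 2.15 = 337.6 N·m clockwise.
Speaker: 17 × 9.81 = 166.8 N down at 1.1 m → arm 1.1 m, τ = 166.8 × 1.1 = 183.5 N·m clockwise.
Total clockwise load moment = 521.1 N·m.
The cable tension T acts at 4.3 m; only its component perpendicular to the boom, T sinθ, produces torque. sinθ = h/√(h²+d²) = 2.3/√(2.3²+4.3²) = 0.4717.
For rotational equilibrium, T × 4.3 × 0.4717 = 521.1, so T = 521.1 / 2.028 = 257 N.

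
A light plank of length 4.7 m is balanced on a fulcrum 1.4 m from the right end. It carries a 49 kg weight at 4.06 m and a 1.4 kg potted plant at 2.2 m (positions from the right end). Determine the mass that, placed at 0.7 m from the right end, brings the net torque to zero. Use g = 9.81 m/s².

Choose the fulcrum (at 1.4 m from the right end) as the axis so the support reaction has zero arm there.
Weight: 49 × 9.81 = 480.7 N down at 4.06 m → arm 2.66 m, τ = 480.7 × 2.66 = 1279 N·m counterclockwise.
Potted plant: 1.4 × 9.81 = 13.73 N down at 2.2 m → arm 0.8 m, τ = 13.73 × 0.8 = 10.98 N·m counterclockwise.
Net moment of known loads = 1290 N·m counterclockwise.
An unknown mass m at 0.7 m has arm 0.7 m; its moment is m·g·0.7 clockwise.
Στ = 0 ⇒ m × 9.81 × 0.7 = 1290 ⇒ m = 1290 / (9.81 × 0.7) = 188 kg.

m ≈ 188 kg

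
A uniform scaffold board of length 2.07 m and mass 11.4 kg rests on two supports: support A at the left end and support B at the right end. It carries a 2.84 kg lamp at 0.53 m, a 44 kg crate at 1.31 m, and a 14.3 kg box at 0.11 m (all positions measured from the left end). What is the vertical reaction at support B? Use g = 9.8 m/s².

Choose support A as the axis so its reaction then has zero moment arm.
Beam weight: 11.4 × 9.8 = 111.7 N down at 1.035 m → arm 1.035 m, τ = 111.7 × 1.035 = 115.6 N·m clockwise.
Lamp: 2.84 × 9.8 = 27.83 N down at 0.53 m → arm 0.53 m, τ = 27.83 × 0.53 = 14.75 N·m clockwise.
Crate: 44 × 9.8 = 431.2 N down at 1.31 m → arm 1.31 m, τ = 431.2 × 1.31 = 564.9 N·m clockwise.
Box: 14.3 × 9.8 = 140.1 N down at 0.11 m → arm 0.11 m, τ = 140.1 × 0.11 = 15.41 N·m clockwise.
Net load moment about support A = 710.7 N·m clockwise.
Reaction R at support B is upward at 2.07 m, arm 2.07 m → moment R × 2.07 counterclockwise.
Balancing moments: R × 2.07 = 710.7, giving R = 343 N.

R_B ≈ 343 N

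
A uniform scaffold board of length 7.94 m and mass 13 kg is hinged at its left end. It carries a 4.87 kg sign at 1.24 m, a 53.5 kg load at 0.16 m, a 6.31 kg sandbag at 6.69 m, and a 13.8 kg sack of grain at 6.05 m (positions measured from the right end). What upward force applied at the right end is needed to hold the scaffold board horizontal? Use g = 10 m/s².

Sum moments about the left end (the unknown pivot reaction has zero arm there).
Beam weight: 13 × 10 = 130 N down at 3.97 m → arm 3.97 m, τ = 130 × 3.97 = 516.1 N·m clockwise.
Sign: 4.87 × 10 = 48.7 N down at 1.24 m → arm 6.7 m, τ = 48.7 × 6.7 = 326.3 N·m clockwise.
Load: 53.5 × 10 = 535 N down at 0.16 m → arm 7.78 m, τ = 535 × 7.78 = 4162 N·m clockwise.
Sandbag: 6.31 × 10 = 63.1 N down at 6.69 m → arm 1.25 m, τ = 63.1 × 1.25 = 78.88 N·m clockwise.
Sack of grain: 13.8 × 10 = 138 N down at 6.05 m → arm 1.89 m, τ = 138 × 1.89 = 260.8 N·m clockwise.
Net moment of the loads = 5344 N·m clockwise.
The upward force F acts at the right end, arm 7.94 m, giving F × 7.94 counterclockwise.
Balancing moments: F × 7.94 = 5344, giving F = 5344 / 7.94 = 673 N.

F ≈ 673 N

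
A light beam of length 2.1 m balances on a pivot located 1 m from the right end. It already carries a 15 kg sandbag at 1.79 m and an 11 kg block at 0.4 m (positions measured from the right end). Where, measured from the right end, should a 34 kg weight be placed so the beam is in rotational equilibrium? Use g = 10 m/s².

About the pivot (at 1 m from the right end):
Sandbag: 15 × 10 = 150 N down at 1.79 m → arm 0.79 m, τ = 150 × 0.79 = 118.5 N·m counterclockwise.
Block: 11 × 10 = 110 N down at 0.4 m → arm 0.6 m, τ = 110 × 0.6 = 66 N·m clockwise.
Net moment of existing loads = 52.5 N·m counterclockwise.
The weight weighs 34 × 10 = 340 N and must supply an equal clockwise moment, so its lever arm about the pivot is 52.5 / 340 = 0.154 m.
That puts it at 1 − 0.154 = 0.846 m from the right end.

x ≈ 0.846 m from the right end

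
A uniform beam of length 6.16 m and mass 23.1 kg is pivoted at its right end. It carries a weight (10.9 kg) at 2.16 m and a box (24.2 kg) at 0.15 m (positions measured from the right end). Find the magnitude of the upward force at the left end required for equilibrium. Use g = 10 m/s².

Take moments about the right end.
Beam weight: 23.1 × 10 = 231 N down at 3.08 m → arm 3.08 m, τ = 231 × 3.08 = 711.5 N·m counterclockwise.
Weight: 10.9 × 10 = 109 N down at 2.16 m → arm 2.16 m, τ = 109 × 2.16 = 235.4 N·m counterclockwise.
Box: 24.2 × 10 = 242 N down at 0.15 m → arm 0.15 m, τ = 242 × 0.15 = 36.3 N·m counterclockwise.
Net moment of the loads = 983.2 N·m counterclockwise.
The upward force F acts at the left end, arm 6.16 m, giving F × 6.16 clockwise.
Στ = 0 ⇒ F × 6.16 = 983.2 ⇒ F = 983.2 / 6.16 = 160 N.

F ≈ 160 N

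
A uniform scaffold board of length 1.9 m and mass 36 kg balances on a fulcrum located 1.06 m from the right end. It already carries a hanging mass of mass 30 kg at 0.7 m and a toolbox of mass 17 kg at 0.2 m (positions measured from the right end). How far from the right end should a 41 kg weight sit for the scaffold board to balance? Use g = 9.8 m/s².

x ≈ 1.78 m from the right end

Sum moments about the fulcrum (at 1.06 m from the right end) (the support reaction has zero arm there).
Beam weight: 36 × 9.8 = 352.8 N down at 0.95 m → arm 0.11 m, τ = 352.8 × 0.11 = 38.81 N·m clockwise.
Hanging mass: 30 × 9.8 = 294 N down at 0.7 m → arm 0.36 m, τ = 294 × 0.36 = 105.8 N·m clockwise.
Toolbox: 17 × 9.8 = 166.6 N down at 0.2 m → arm 0.86 m, τ = 166.6 × 0.86 = 143.3 N·m clockwise.
Net moment of existing loads = 287.9 N·m clockwise.
The weight weighs 41 × 9.8 = 401.8 N and must supply an equal counterclockwise moment, so its lever arm about the fulcrum is 287.9 / 401.8 = 0.717 m.
That puts it at 1.06 + 0.717 = 1.78 m from the right end.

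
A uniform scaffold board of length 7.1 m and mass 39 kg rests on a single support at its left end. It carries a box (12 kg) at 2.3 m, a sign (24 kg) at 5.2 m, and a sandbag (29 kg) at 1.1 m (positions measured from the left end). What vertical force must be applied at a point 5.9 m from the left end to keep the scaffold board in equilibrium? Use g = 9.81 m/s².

F ≈ 537 N

Take moments about the left end.
Beam weight: 39 × 9.81 = 382.6 N down at 3.55 m → arm 3.55 m, τ = 382.6 × 3.55 = 1358 N·m clockwise.
Box: 12 × 9.81 = 117.7 N down at 2.3 m → arm 2.3 m, τ = 117.7 × 2.3 = 270.7 N·m clockwise.
Sign: 24 × 9.81 = 235.4 N down at 5.2 m → arm 5.2 m, τ = 235.4 × 5.2 = 1224 N·m clockwise.
Sandbag: 29 × 9.81 = 284.5 N down at 1.1 m → arm 1.1 m, τ = 284.5 × 1.1 = 313 N·m clockwise.
Net moment of the loads = 3166 N·m clockwise.
The upward force F acts at a point 5.9 m from the left end, arm 5.9 m, giving F × 5.9 counterclockwise.
Balancing moments: F × 5.9 = 3166, giving F = 3166 / 5.9 = 537 N.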